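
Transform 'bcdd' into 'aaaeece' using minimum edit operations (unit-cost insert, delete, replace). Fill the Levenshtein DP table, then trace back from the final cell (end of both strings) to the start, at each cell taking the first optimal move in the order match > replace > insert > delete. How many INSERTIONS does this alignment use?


Edit distance = 7. Backtracking from cell (4, 7) with preference match > replace > insert > delete,
then listing the resulting alignment 'bcdd' -> 'aaaeece' left to right:
  Step 1: insert 'a' [insertion #1]
  Step 2: insert 'a' [insertion #2]
  Step 3: insert 'a' [insertion #3]
  Step 4: replace b->e
  Step 5: replace c->e
  Step 6: replace d->c
  Step 7: replace d->e
Total insertions: 3

3


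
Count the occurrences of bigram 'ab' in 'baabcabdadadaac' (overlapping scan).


Scanning 'baabcabdadadaac' for bigram 'ab':
  Position 0: 'ba' -> no
  Position 1: 'aa' -> no
  Position 2: 'ab' -> MATCH
  Position 3: 'bc' -> no
  Position 4: 'ca' -> no
  Position 5: 'ab' -> MATCH
  Position 6: 'bd' -> no
  Position 7: 'da' -> no
  Position 8: 'ad' -> no
  Position 9: 'da' -> no
  Position 10: 'ad' -> no
  Position 11: 'da' -> no
  Position 12: 'aa' -> no
  Position 13: 'ac' -> no
Total matches: 2

2


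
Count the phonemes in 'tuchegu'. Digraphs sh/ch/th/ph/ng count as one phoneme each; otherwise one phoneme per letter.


Parsing 'tuchegu' greedily, digraphs first:
  't' -> consonant phoneme (phonemes so far: 1)
  'u' -> vowel phoneme (phonemes so far: 2)
  'ch' -> digraph (1 consonant phoneme) (phonemes so far: 3)
  'e' -> vowel phoneme (phonemes so far: 4)
  'g' -> consonant phoneme (phonemes so far: 5)
  'u' -> vowel phoneme (phonemes so far: 6)
Total phonemes: 6

6


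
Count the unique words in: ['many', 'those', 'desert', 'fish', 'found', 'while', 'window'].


Listing all tokens and tracking unique types:
  Token 1: 'many' -> NEW (unique so far: 1)
  Token 2: 'those' -> NEW (unique so far: 2)
  Token 3: 'desert' -> NEW (unique so far: 3)
  Token 4: 'fish' -> NEW (unique so far: 4)
  Token 5: 'found' -> NEW (unique so far: 5)
  Token 6: 'while' -> NEW (unique so far: 6)
  Token 7: 'window' -> NEW (unique so far: 7)
Unique types: ('desert', 'fish', 'found', 'many', 'those', 'while', 'window')
Vocabulary size: 7

7


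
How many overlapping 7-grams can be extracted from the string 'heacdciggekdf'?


String 'heacdciggekdf' has length L = 13.
Number of overlapping n-grams = L - n + 1
Substituting: 13 - 7 + 1 = 7

7


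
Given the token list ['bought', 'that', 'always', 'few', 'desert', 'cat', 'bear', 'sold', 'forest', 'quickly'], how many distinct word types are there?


Listing all tokens and tracking unique types:
  Token 1: 'bought' -> NEW (unique so far: 1)
  Token 2: 'that' -> NEW (unique so far: 2)
  Token 3: 'always' -> NEW (unique so far: 3)
  Token 4: 'few' -> NEW (unique so far: 4)
  Token 5: 'desert' -> NEW (unique so far: 5)
  Token 6: 'cat' -> NEW (unique so far: 6)
  Token 7: 'bear' -> NEW (unique so far: 7)
  Token 8: 'sold' -> NEW (unique so far: 8)
  Token 9: 'forest' -> NEW (unique so far: 9)
  Token 10: 'quickly' -> NEW (unique so far: 10)
Unique types: ('always', 'bear', 'bought', 'cat', 'desert', 'few', 'forest', 'quickly', 'sold', 'that')
Vocabulary size: 10

10


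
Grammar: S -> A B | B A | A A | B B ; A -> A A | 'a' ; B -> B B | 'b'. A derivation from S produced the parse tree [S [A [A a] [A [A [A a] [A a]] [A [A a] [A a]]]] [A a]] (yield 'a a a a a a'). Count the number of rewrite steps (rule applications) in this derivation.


Every bracketed nonterminal node [X ...] in the tree is produced by exactly one rule application.
Reading the tree off as a leftmost derivation:
  Step 1: S  =>  A A   (applied S -> A A)
  Step 2: A A  =>  A A A   (applied A -> A A)
  Step 3: A A A  =>  a A A   (applied A -> a)
  Step 4: a A A  =>  a A A A   (applied A -> A A)
  Step 5: a A A A  =>  a A A A A   (applied A -> A A)
  Step 6: a A A A A  =>  a a A A A   (applied A -> a)
  Step 7: a a A A A  =>  a a a A A   (applied A -> a)
  Step 8: a a a A A  =>  a a a A A A   (applied A -> A A)
  Step 9: a a a A A A  =>  a a a a A A   (applied A -> a)
  Step 10: a a a a A A  =>  a a a a a A   (applied A -> a)
  Step 11: a a a a a A  =>  a a a a a a   (applied A -> a)
Final yield: a a a a a a
Total rewrite steps: 11

11


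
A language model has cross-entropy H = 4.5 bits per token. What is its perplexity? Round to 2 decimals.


Perplexity formula: PP = 2^H
H = 4.5
PP = 2^4.5
Decompose: 2^4.5 = 2^4 * 2^0.5 = 2^4 * sqrt(2)
2^4 = 16, sqrt(2) ~ 1.4142136
PP ~ 16 * 1.4142136 = 22.6274176
Rounded to 2 decimals: 22.63

22.63


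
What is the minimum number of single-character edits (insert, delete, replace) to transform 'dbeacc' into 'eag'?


Building DP table for s1='dbeacc' (len 6) and s2='eag' (len 3):
       e  a  g
    0  1  2  3
  d 1  1  2  3
  b 2  2  2  3
  e 3  2  3  3
  a 4  3  2  3
  c 5  4  3  3
  c 6  5  4  4
Edit distance = dp[6][3] = 4

4


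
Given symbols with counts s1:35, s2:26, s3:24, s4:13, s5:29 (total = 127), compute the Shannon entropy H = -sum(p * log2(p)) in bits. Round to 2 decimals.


Computing entropy H = -sum(p_i * log2(p_i)):
  s1: p = 35/127 = 0.2756, -p*log2(p) = 0.5124
  s2: p = 26/127 = 0.2047, -p*log2(p) = 0.4685
  s3: p = 24/127 = 0.1890, -p*log2(p) = 0.4542
  s4: p = 13/127 = 0.1024, -p*log2(p) = 0.3366
  s5: p = 29/127 = 0.2283, -p*log2(p) = 0.4865
H = sum of terms = 2.2582
Rounded to 2 decimals: 2.26

2.26


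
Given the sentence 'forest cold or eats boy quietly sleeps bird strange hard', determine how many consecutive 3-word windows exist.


Word trigrams from [10] words:
  Trigram 1: (forest cold or)
  Trigram 2: (cold or eats)
  Trigram 3: (or eats boy)
  Trigram 4: (eats boy quietly)
  Trigram 5: (boy quietly sleeps)
  Trigram 6: (quietly sleeps bird)
  Trigram 7: (sleeps bird strange)
  Trigram 8: (bird strange hard)
Total word trigrams: 10 - 2 = 8

8


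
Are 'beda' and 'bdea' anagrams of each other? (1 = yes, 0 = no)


Sort characters of 'beda': 'abde'
Sort characters of 'bdea': 'abde'
Sorted forms match -> they ARE anagrams
Result: 1

1


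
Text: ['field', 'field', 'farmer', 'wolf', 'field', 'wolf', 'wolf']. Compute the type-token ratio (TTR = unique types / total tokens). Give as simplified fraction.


Tokens: 7
Unique types: ('farmer', 'field', 'wolf') = 3
TTR = 3/7
Already in lowest terms.

3/7


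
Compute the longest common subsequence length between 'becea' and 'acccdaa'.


DP table for LCS of 'becea' and 'acccdaa':
       a  c  c  c  d  a  a
    0  0  0  0  0  0  0  0
  b 0  0  0  0  0  0  0  0
  e 0  0  0  0  0  0  0  0
  c 0  0  1  1  1  1  1  1
  e 0  0  1  1  1  1  1  1
  a 0  1  1  1  1  1  2  2
LCS: 'ca'
LCS length = 2

2


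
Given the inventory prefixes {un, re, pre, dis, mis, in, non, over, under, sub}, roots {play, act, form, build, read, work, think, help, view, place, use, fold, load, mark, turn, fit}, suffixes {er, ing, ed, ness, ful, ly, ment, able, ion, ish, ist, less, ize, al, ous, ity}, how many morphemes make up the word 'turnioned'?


Segmenting 'turnioned' against the inventory:
  'turn' -> root (morpheme 1)
  'ion' -> suffix (morpheme 2)
  'ed' -> suffix (morpheme 3)
Total morphemes: 3

3


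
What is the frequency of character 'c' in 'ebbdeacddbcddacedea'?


Scanning 'ebbdeacddbcddacedea' for 'c':
  Position 6: 'c' -> MATCH (count: 1)
  Position 10: 'c' -> MATCH (count: 2)
  Position 14: 'c' -> MATCH (count: 3)
Total occurrences of 'c': 3

3


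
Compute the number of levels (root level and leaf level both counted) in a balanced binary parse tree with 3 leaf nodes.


In a balanced binary tree with n leaves the deepest leaf is ceil(log2(n)) edges below the root,
so counting node levels inclusive of root and leaves gives ceil(log2(n)) + 1 levels.
log2(3) = 1.5850
ceil(1.5850) = 2
levels = 2 + 1 = 3

3


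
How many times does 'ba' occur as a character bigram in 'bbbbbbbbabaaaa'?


Scanning 'bbbbbbbbabaaaa' for bigram 'ba':
  Position 0: 'bb' -> no
  Position 1: 'bb' -> no
  Position 2: 'bb' -> no
  Position 3: 'bb' -> no
  Position 4: 'bb' -> no
  Position 5: 'bb' -> no
  Position 6: 'bb' -> no
  Position 7: 'ba' -> MATCH
  Position 8: 'ab' -> no
  Position 9: 'ba' -> MATCH
  Position 10: 'aa' -> no
  Position 11: 'aa' -> no
  Position 12: 'aa' -> no
Total matches: 2

2


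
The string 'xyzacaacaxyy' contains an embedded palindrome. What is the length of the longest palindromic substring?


Scanning 'xyzacaacaxyy' for palindromic substrings.
Substring at positions 3-8: 'acaaca'.
Check: reverse('acaaca') = 'acaaca' -> palindrome confirmed.
Neighbouring characters ('z' / 'x') break symmetry, so it cannot extend further.
No longer palindromic substring exists; longest length = 6

6


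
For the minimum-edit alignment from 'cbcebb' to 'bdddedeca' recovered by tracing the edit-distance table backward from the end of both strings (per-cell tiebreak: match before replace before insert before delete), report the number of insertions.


Edit distance = 8. Backtracking from cell (6, 9) with preference match > replace > insert > delete,
then listing the resulting alignment 'cbcebb' -> 'bdddedeca' left to right:
  Step 1: insert 'b' [insertion #1]
  Step 2: insert 'd' [insertion #2]
  Step 3: insert 'd' [insertion #3]
  Step 4: replace c->d
  Step 5: replace b->e
  Step 6: replace c->d
  Step 7: keep 'e'
  Step 8: replace b->c
  Step 9: replace b->a
Total insertions: 3

3


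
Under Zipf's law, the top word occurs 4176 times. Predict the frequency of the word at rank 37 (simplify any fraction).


Zipf's law: freq(rank) = f1 / rank
f1 = 4176, rank = 37
freq = 4176 / 37
GCD(4176, 37) = 1
Simplified: 4176/37

4176/37


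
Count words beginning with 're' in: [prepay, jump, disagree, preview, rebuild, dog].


Checking each word for prefix 're':
  'prepay' -> no (count: 0)
  'jump' -> no (count: 0)
  'disagree' -> no (count: 0)
  'preview' -> no (count: 0)
  'rebuild' -> YES, starts with 're' (count: 1)
  'dog' -> no (count: 1)
Total with prefix 're': 1

1


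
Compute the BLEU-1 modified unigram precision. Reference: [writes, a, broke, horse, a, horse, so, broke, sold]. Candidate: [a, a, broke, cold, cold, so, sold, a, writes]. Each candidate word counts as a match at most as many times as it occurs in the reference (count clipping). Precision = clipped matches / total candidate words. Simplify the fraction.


Reference word counts: {'a': 2, 'broke': 2, 'horse': 2, 'so': 1, 'sold': 1, 'writes': 1}
Checking each candidate word (with clipping):
  'a' -> in reference (ref count 2, used 1/2) -> match (matches: 1)
  'a' -> in reference (ref count 2, used 2/2) -> match (matches: 2)
  'broke' -> in reference (ref count 2, used 1/2) -> match (matches: 3)
  'cold' -> not in reference -> no match (matches: 3)
  'cold' -> not in reference -> no match (matches: 3)
  'so' -> in reference (ref count 1, used 1/1) -> match (matches: 4)
  'sold' -> in reference (ref count 1, used 1/1) -> match (matches: 5)
  'a' -> ref count 2 already used up (2/2) -> clipped, no match (matches: 5)
  'writes' -> in reference (ref count 1, used 1/1) -> match (matches: 6)
Clipped matches: 6, Candidate length: 9
Precision = 6/9 = 2/3

2/3


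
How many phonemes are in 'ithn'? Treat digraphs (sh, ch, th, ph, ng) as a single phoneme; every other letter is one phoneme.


Parsing 'ithn' greedily, digraphs first:
  'i' -> vowel phoneme (phonemes so far: 1)
  'th' -> digraph (1 consonant phoneme) (phonemes so far: 2)
  'n' -> consonant phoneme (phonemes so far: 3)
Total phonemes: 3

3


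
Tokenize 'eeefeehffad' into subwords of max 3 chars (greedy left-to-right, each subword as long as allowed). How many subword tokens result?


'eeefeehffad' has 11 characters.
Chunking with max size 3:
  Chunk 1: 'eee' (positions 0-2)
  Chunk 2: 'fee' (positions 3-5)
  Chunk 3: 'hff' (positions 6-8)
  Chunk 4: 'ad' (positions 9-10)
Total chunks: ceil(11 / 3) = 4

4


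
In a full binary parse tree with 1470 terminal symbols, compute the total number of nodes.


Leaf nodes (terminals): 1470
Internal nodes = n - 1 = 1470 - 1 = 1469
Total = leaves + internal = 1470 + 1469 = 2939

2939


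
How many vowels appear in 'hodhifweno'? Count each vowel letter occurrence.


Scanning each character of 'hodhifweno':
  Position 1: 'h' -> consonant (running count: 0)
  Position 2: 'o' -> vowel (running count: 1)
  Position 3: 'd' -> consonant (running count: 1)
  Position 4: 'h' -> consonant (running count: 1)
  Position 5: 'i' -> vowel (running count: 2)
  Position 6: 'f' -> consonant (running count: 2)
  Position 7: 'w' -> consonant (running count: 2)
  Position 8: 'e' -> vowel (running count: 3)
  Position 9: 'n' -> consonant (running count: 3)
  Position 10: 'o' -> vowel (running count: 4)
Total vowels: 4

4


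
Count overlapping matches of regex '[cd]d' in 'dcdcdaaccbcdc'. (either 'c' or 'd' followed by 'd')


Pattern: [cd]d means either 'c' or 'd' followed by 'd'.
Scanning 'dcdcdaaccbcdc' position-by-position:
  Pos 0: window 'dc' -> no
  Pos 1: window 'cd' -> MATCH
  Pos 2: window 'dc' -> no
  Pos 3: window 'cd' -> MATCH
  Pos 4: window 'da' -> no
  Pos 5: window 'aa' -> no
  Pos 6: window 'ac' -> no
  Pos 7: window 'cc' -> no
  Pos 8: window 'cb' -> no
  Pos 9: window 'bc' -> no
  Pos 10: window 'cd' -> MATCH
  Pos 11: window 'dc' -> no
  Pos 12: window 'c' -> no
Total matches: 3

3


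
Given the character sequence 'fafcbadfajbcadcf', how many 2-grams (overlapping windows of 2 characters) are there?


String 'fafcbadfajbcadcf' has length L = 16.
Number of overlapping n-grams = L - n + 1
Substituting: 16 - 2 + 1 = 15

15


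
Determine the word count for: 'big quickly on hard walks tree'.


Counting words by splitting on spaces:
  Word 1: 'big'
  Word 2: 'quickly'
  Word 3: 'on'
  Word 4: 'hard'
  Word 5: 'walks'
  Word 6: 'tree'
Total words: 6

6


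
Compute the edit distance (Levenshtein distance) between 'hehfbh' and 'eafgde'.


Building DP table for s1='hehfbh' (len 6) and s2='eafgde' (len 6):
       e  a  f  g  d  e
    0  1  2  3  4  5  6
  h 1  1  2  3  4  5  6
  e 2  1  2  3  4  5  5
  h 3  2  2  3  4  5  6
  f 4  3  3  2  3  4  5
  b 5  4  4  3  3  4  5
  h 6  5  5  4  4  4  5
Edit distance = dp[6][6] = 5

5


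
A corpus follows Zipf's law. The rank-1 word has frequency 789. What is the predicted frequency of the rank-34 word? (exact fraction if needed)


Zipf's law: freq(rank) = f1 / rank
f1 = 789, rank = 34
freq = 789 / 34
GCD(789, 34) = 1
Simplified: 789/34

789/34


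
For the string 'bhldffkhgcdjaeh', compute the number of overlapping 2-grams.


String 'bhldffkhgcdjaeh' has length L = 15.
Number of overlapping n-grams = L - n + 1
Substituting: 15 - 2 + 1 = 14

14


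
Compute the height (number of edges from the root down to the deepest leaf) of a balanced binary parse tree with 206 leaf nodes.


In a balanced binary tree with n leaves the deepest leaf is ceil(log2(n)) edges below the root.
log2(206) = 7.6865
ceil(7.6865) = 8
height (edges) = 8

8


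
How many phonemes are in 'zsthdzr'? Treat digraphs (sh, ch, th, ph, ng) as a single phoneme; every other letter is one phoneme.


Parsing 'zsthdzr' greedily, digraphs first:
  'z' -> consonant phoneme (phonemes so far: 1)
  's' -> consonant phoneme (phonemes so far: 2)
  'th' -> digraph (1 consonant phoneme) (phonemes so far: 3)
  'd' -> consonant phoneme (phonemes so far: 4)
  'z' -> consonant phoneme (phonemes so far: 5)
  'r' -> consonant phoneme (phonemes so far: 6)
Total phonemes: 6

6


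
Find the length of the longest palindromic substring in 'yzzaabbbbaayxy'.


Scanning 'yzzaabbbbaayxy' for palindromic substrings.
Substring at positions 3-10: 'aabbbbaa'.
Check: reverse('aabbbbaa') = 'aabbbbaa' -> palindrome confirmed.
Neighbouring characters ('z' / 'y') break symmetry, so it cannot extend further.
No longer palindromic substring exists; longest length = 8

8


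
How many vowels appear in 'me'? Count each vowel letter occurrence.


Scanning each character of 'me':
  Position 1: 'm' -> consonant (running count: 0)
  Position 2: 'e' -> vowel (running count: 1)
Total vowels: 1

1


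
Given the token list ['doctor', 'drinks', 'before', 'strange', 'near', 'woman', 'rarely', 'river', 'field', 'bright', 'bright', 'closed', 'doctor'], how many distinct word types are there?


Listing all tokens and tracking unique types:
  Token 1: 'doctor' -> NEW (unique so far: 1)
  Token 2: 'drinks' -> NEW (unique so far: 2)
  Token 3: 'before' -> NEW (unique so far: 3)
  Token 4: 'strange' -> NEW (unique so far: 4)
  Token 5: 'near' -> NEW (unique so far: 5)
  Token 6: 'woman' -> NEW (unique so far: 6)
  Token 7: 'rarely' -> NEW (unique so far: 7)
  Token 8: 'river' -> NEW (unique so far: 8)
  Token 9: 'field' -> NEW (unique so far: 9)
  Token 10: 'bright' -> NEW (unique so far: 10)
  Token 11: 'bright' -> duplicate (unique so far: 10)
  Token 12: 'closed' -> NEW (unique so far: 11)
  Token 13: 'doctor' -> duplicate (unique so far: 11)
Unique types: ('before', 'bright', 'closed', 'doctor', 'drinks', 'field', 'near', 'rarely', 'river', 'strange', 'woman')
Vocabulary size: 11

11


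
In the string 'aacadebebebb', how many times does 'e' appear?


Scanning 'aacadebebebb' for 'e':
  Position 5: 'e' -> MATCH (count: 1)
  Position 7: 'e' -> MATCH (count: 2)
  Position 9: 'e' -> MATCH (count: 3)
Total occurrences of 'e': 3

3


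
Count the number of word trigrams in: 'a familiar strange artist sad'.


Word trigrams from [5] words:
  Trigram 1: (a familiar strange)
  Trigram 2: (familiar strange artist)
  Trigram 3: (strange artist sad)
Total word trigrams: 5 - 2 = 3

3


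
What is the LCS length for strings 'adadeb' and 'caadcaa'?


DP table for LCS of 'adadeb' and 'caadcaa':
       c  a  a  d  c  a  a
    0  0  0  0  0  0  0  0
  a 0  0  1  1  1  1  1  1
  d 0  0  1  1  2  2  2  2
  a 0  0  1  2  2  2  3  3
  d 0  0  1  2  3  3  3  3
  e 0  0  1  2  3  3  3  3
  b 0  0  1  2  3  3  3  3
LCS: 'ada'
LCS length = 3

3


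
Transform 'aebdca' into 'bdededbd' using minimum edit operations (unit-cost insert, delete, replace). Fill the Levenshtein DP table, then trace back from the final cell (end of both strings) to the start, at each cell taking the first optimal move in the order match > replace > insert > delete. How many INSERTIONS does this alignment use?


Edit distance = 6. Backtracking from cell (6, 8) with preference match > replace > insert > delete,
then listing the resulting alignment 'aebdca' -> 'bdededbd' left to right:
  Step 1: insert 'b' [insertion #1]
  Step 2: replace a->d
  Step 3: keep 'e'
  Step 4: insert 'd' [insertion #2]
  Step 5: replace b->e
  Step 6: keep 'd'
  Step 7: replace c->b
  Step 8: replace a->d
Total insertions: 2

2


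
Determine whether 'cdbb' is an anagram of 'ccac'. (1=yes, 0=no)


Sort characters of 'cdbb': 'bbcd'
Sort characters of 'ccac': 'accc'
Sorted forms differ -> they are NOT anagrams
Result: 0

0


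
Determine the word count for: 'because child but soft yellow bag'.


Counting words by splitting on spaces:
  Word 1: 'because'
  Word 2: 'child'
  Word 3: 'but'
  Word 4: 'soft'
  Word 5: 'yellow'
  Word 6: 'bag'
Total words: 6

6


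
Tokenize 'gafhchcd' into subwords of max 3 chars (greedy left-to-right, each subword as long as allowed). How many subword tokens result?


'gafhchcd' has 8 characters.
Chunking with max size 3:
  Chunk 1: 'gaf' (positions 0-2)
  Chunk 2: 'hch' (positions 3-5)
  Chunk 3: 'cd' (positions 6-7)
Total chunks: ceil(8 / 3) = 3

3


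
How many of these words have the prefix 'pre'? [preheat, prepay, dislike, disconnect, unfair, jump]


Checking each word for prefix 'pre':
  'preheat' -> YES, starts with 'pre' (count: 1)
  'prepay' -> YES, starts with 'pre' (count: 2)
  'dislike' -> no (count: 2)
  'disconnect' -> no (count: 2)
  'unfair' -> no (count: 2)
  'jump' -> no (count: 2)
Total with prefix 'pre': 2

2


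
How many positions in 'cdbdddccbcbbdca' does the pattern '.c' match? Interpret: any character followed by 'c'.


Pattern: .c means any character followed by 'c'.
Scanning 'cdbdddccbcbbdca' position-by-position:
  Pos 0: window 'cd' -> no
  Pos 1: window 'db' -> no
  Pos 2: window 'bd' -> no
  Pos 3: window 'dd' -> no
  Pos 4: window 'dd' -> no
  Pos 5: window 'dc' -> MATCH
  Pos 6: window 'cc' -> MATCH
  Pos 7: window 'cb' -> no
  Pos 8: window 'bc' -> MATCH
  Pos 9: window 'cb' -> no
  Pos 10: window 'bb' -> no
  Pos 11: window 'bd' -> no
  Pos 12: window 'dc' -> MATCH
  Pos 13: window 'ca' -> no
  Pos 14: window 'a' -> no
Total matches: 4

4


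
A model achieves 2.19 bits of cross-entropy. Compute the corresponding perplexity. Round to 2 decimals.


Perplexity formula: PP = 2^H
H = 2.19
PP = 2^2.19
Decompose: 2^2.19 = 2^2 * 2^0.19
2^2 = 4, 2^0.19 ~ 1.1407637
PP ~ 4 * 1.1407637 = 4.5630548
Rounded to 2 decimals: 4.56

4.56


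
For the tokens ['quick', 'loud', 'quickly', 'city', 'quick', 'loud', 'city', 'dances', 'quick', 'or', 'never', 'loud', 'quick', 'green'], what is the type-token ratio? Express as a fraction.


Tokens: 14
Unique types: ('city', 'dances', 'green', 'loud', 'never', 'or', 'quick', 'quickly') = 8
TTR = 8/14
Simplify: divide both by 2 -> 4/7
TTR = 4/7

4/7


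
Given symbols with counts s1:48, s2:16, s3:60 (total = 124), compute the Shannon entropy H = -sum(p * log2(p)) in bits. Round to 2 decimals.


Computing entropy H = -sum(p_i * log2(p_i)):
  s1: p = 48/124 = 0.3871, -p*log2(p) = 0.5300
  s2: p = 16/124 = 0.1290, -p*log2(p) = 0.3812
  s3: p = 60/124 = 0.4839, -p*log2(p) = 0.5068
H = sum of terms = 1.4180
Rounded to 2 decimals: 1.42

1.42


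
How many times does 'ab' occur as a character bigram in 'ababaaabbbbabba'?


Scanning 'ababaaabbbbabba' for bigram 'ab':
  Position 0: 'ab' -> MATCH
  Position 1: 'ba' -> no
  Position 2: 'ab' -> MATCH
  Position 3: 'ba' -> no
  Position 4: 'aa' -> no
  Position 5: 'aa' -> no
  Position 6: 'ab' -> MATCH
  Position 7: 'bb' -> no
  Position 8: 'bb' -> no
  Position 9: 'bb' -> no
  Position 10: 'ba' -> no
  Position 11: 'ab' -> MATCH
  Position 12: 'bb' -> no
  Position 13: 'ba' -> no
Total matches: 4

4


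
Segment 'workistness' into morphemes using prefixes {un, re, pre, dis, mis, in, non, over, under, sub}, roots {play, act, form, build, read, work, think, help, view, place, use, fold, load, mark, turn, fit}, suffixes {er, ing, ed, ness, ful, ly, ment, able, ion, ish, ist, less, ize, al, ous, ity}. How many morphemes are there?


Segmenting 'workistness' against the inventory:
  'work' -> root (morpheme 1)
  'ist' -> suffix (morpheme 2)
  'ness' -> suffix (morpheme 3)
Total morphemes: 3

3


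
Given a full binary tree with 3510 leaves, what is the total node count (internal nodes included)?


Leaf nodes (terminals): 3510
Internal nodes = n - 1 = 3510 - 1 = 3509
Total = leaves + internal = 3510 + 3509 = 7019

7019


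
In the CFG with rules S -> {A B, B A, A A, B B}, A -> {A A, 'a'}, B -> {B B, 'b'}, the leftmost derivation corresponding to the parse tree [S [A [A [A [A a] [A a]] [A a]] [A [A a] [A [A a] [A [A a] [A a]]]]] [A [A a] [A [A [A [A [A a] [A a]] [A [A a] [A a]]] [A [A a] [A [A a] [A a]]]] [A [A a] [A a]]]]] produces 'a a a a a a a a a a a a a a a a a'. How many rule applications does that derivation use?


Every bracketed nonterminal node [X ...] in the tree is produced by exactly one rule application.
Reading the tree off as a leftmost derivation:
  Step 1: S  =>  A A   (applied S -> A A)
  Step 2: A A  =>  A A A   (applied A -> A A)
  Step 3: A A A  =>  A A A A   (applied A -> A A)
  Step 4: A A A A  =>  A A A A A   (applied A -> A A)
  Step 5: A A A A A  =>  a A A A A   (applied A -> a)
  Step 6: a A A A A  =>  a a A A A   (applied A -> a)
  Step 7: a a A A A  =>  a a a A A   (applied A -> a)
  Step 8: a a a A A  =>  a a a A A A   (applied A -> A A)
  Step 9: a a a A A A  =>  a a a a A A   (applied A -> a)
  Step 10: a a a a A A  =>  a a a a A A A   (applied A -> A A)
  Step 11: a a a a A A A  =>  a a a a a A A   (applied A -> a)
  Step 12: a a a a a A A  =>  a a a a a A A A   (applied A -> A A)
  Step 13: a a a a a A A A  =>  a a a a a a A A   (applied A -> a)
  Step 14: a a a a a a A A  =>  a a a a a a a A   (applied A -> a)
  Step 15: a a a a a a a A  =>  a a a a a a a A A   (applied A -> A A)
  Step 16: a a a a a a a A A  =>  a a a a a a a a A   (applied A -> a)
  Step 17: a a a a a a a a A  =>  a a a a a a a a A A   (applied A -> A A)
  Step 18: a a a a a a a a A A  =>  a a a a a a a a A A A   (applied A -> A A)
  Step 19: a a a a a a a a A A A  =>  a a a a a a a a A A A A   (applied A -> A A)
  Step 20: a a a a a a a a A A A A  =>  a a a a a a a a A A A A A   (applied A -> A A)
  Step 21: a a a a a a a a A A A A A  =>  a a a a a a a a a A A A A   (applied A -> a)
  Step 22: a a a a a a a a a A A A A  =>  a a a a a a a a a a A A A   (applied A -> a)
  Step 23: a a a a a a a a a a A A A  =>  a a a a a a a a a a A A A A   (applied A -> A A)
  Step 24: a a a a a a a a a a A A A A  =>  a a a a a a a a a a a A A A   (applied A -> a)
  Step 25: a a a a a a a a a a a A A A  =>  a a a a a a a a a a a a A A   (applied A -> a)
  Step 26: a a a a a a a a a a a a A A  =>  a a a a a a a a a a a a A A A   (applied A -> A A)
  Step 27: a a a a a a a a a a a a A A A  =>  a a a a a a a a a a a a a A A   (applied A -> a)
  Step 28: a a a a a a a a a a a a a A A  =>  a a a a a a a a a a a a a A A A   (applied A -> A A)
  Step 29: a a a a a a a a a a a a a A A A  =>  a a a a a a a a a a a a a a A A   (applied A -> a)
  Step 30: a a a a a a a a a a a a a a A A  =>  a a a a a a a a a a a a a a a A   (applied A -> a)
  Step 31: a a a a a a a a a a a a a a a A  =>  a a a a a a a a a a a a a a a A A   (applied A -> A A)
  Step 32: a a a a a a a a a a a a a a a A A  =>  a a a a a a a a a a a a a a a a A   (applied A -> a)
  Step 33: a a a a a a a a a a a a a a a a A  =>  a a a a a a a a a a a a a a a a a   (applied A -> a)
Final yield: a a a a a a a a a a a a a a a a a
Total rewrite steps: 33

33


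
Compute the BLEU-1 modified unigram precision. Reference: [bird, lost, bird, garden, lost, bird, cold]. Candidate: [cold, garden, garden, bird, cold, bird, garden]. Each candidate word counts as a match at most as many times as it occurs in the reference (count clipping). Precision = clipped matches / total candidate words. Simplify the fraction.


Reference word counts: {'bird': 3, 'cold': 1, 'garden': 1, 'lost': 2}
Checking each candidate word (with clipping):
  'cold' -> in reference (ref count 1, used 1/1) -> match (matches: 1)
  'garden' -> in reference (ref count 1, used 1/1) -> match (matches: 2)
  'garden' -> ref count 1 already used up (1/1) -> clipped, no match (matches: 2)
  'bird' -> in reference (ref count 3, used 1/3) -> match (matches: 3)
  'cold' -> ref count 1 already used up (1/1) -> clipped, no match (matches: 3)
  'bird' -> in reference (ref count 3, used 2/3) -> match (matches: 4)
  'garden' -> ref count 1 already used up (1/1) -> clipped, no match (matches: 4)
Clipped matches: 4, Candidate length: 7
Precision = 4/7

4/7


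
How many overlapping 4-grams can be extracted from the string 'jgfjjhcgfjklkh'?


String 'jgfjjhcgfjklkh' has length L = 14.
Number of overlapping n-grams = L - n + 1
Substituting: 14 - 4 + 1 = 11

11


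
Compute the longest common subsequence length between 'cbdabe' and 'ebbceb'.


DP table for LCS of 'cbdabe' and 'ebbceb':
       e  b  b  c  e  b
    0  0  0  0  0  0  0
  c 0  0  0  0  1  1  1
  b 0  0  1  1  1  1  2
  d 0  0  1  1  1  1  2
  a 0  0  1  1  1  1  2
  b 0  0  1  2  2  2  2
  e 0  1  1  2  2  3  3
LCS: 'bbe'
LCS length = 3

3


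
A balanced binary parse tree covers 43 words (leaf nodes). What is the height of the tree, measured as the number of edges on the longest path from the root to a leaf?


In a balanced binary tree with n leaves the deepest leaf is ceil(log2(n)) edges below the root.
log2(43) = 5.4263
ceil(5.4263) = 6
height (edges) = 6

6


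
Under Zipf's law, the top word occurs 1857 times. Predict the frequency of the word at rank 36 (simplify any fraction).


Zipf's law: freq(rank) = f1 / rank
f1 = 1857, rank = 36
freq = 1857 / 36
GCD(1857, 36) = 3
Simplified: 619/12

619/12


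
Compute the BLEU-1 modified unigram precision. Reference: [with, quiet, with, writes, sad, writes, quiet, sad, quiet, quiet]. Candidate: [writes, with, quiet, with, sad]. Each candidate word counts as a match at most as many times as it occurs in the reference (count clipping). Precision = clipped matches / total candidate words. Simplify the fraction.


Reference word counts: {'quiet': 4, 'sad': 2, 'with': 2, 'writes': 2}
Checking each candidate word (with clipping):
  'writes' -> in reference (ref count 2, used 1/2) -> match (matches: 1)
  'with' -> in reference (ref count 2, used 1/2) -> match (matches: 2)
  'quiet' -> in reference (ref count 4, used 1/4) -> match (matches: 3)
  'with' -> in reference (ref count 2, used 2/2) -> match (matches: 4)
  'sad' -> in reference (ref count 2, used 1/2) -> match (matches: 5)
Clipped matches: 5, Candidate length: 5
Precision = 5/5 = 1

1


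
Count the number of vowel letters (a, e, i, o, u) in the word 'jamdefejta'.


Scanning each character of 'jamdefejta':
  Position 1: 'j' -> consonant (running count: 0)
  Position 2: 'a' -> vowel (running count: 1)
  Position 3: 'm' -> consonant (running count: 1)
  Position 4: 'd' -> consonant (running count: 1)
  Position 5: 'e' -> vowel (running count: 2)
  Position 6: 'f' -> consonant (running count: 2)
  Position 7: 'e' -> vowel (running count: 3)
  Position 8: 'j' -> consonant (running count: 3)
  Position 9: 't' -> consonant (running count: 3)
  Position 10: 'a' -> vowel (running count: 4)
Total vowels: 4

4


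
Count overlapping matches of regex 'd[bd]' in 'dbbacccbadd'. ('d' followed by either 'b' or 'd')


Pattern: d[bd] means 'd' followed by either 'b' or 'd'.
Scanning 'dbbacccbadd' position-by-position:
  Pos 0: window 'db' -> MATCH
  Pos 1: window 'bb' -> no
  Pos 2: window 'ba' -> no
  Pos 3: window 'ac' -> no
  Pos 4: window 'cc' -> no
  Pos 5: window 'cc' -> no
  Pos 6: window 'cb' -> no
  Pos 7: window 'ba' -> no
  Pos 8: window 'ad' -> no
  Pos 9: window 'dd' -> MATCH
  Pos 10: window 'd' -> no
Total matches: 2

2


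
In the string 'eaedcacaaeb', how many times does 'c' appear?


Scanning 'eaedcacaaeb' for 'c':
  Position 4: 'c' -> MATCH (count: 1)
  Position 6: 'c' -> MATCH (count: 2)
Total occurrences of 'c': 2

2


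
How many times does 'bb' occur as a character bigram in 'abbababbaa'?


Scanning 'abbababbaa' for bigram 'bb':
  Position 0: 'ab' -> no
  Position 1: 'bb' -> MATCH
  Position 2: 'ba' -> no
  Position 3: 'ab' -> no
  Position 4: 'ba' -> no
  Position 5: 'ab' -> no
  Position 6: 'bb' -> MATCH
  Position 7: 'ba' -> no
  Position 8: 'aa' -> no
Total matches: 2

2


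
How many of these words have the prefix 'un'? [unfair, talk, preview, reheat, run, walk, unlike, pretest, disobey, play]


Checking each word for prefix 'un':
  'unfair' -> YES, starts with 'un' (count: 1)
  'talk' -> no (count: 1)
  'preview' -> no (count: 1)
  'reheat' -> no (count: 1)
  'run' -> no (count: 1)
  'walk' -> no (count: 1)
  'unlike' -> YES, starts with 'un' (count: 2)
  'pretest' -> no (count: 2)
  'disobey' -> no (count: 2)
  'play' -> no (count: 2)
Total with prefix 'un': 2

2


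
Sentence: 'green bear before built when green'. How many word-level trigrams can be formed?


Word trigrams from [6] words:
  Trigram 1: (green bear before)
  Trigram 2: (bear before built)
  Trigram 3: (before built when)
  Trigram 4: (built when green)
Total word trigrams: 6 - 2 = 4

4


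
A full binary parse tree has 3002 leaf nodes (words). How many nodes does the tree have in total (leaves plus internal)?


Leaf nodes (terminals): 3002
Internal nodes = n - 1 = 3002 - 1 = 3001
Total = leaves + internal = 3002 + 3001 = 6003

6003


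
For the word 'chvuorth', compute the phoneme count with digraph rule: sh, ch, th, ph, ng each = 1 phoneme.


Parsing 'chvuorth' greedily, digraphs first:
  'ch' -> digraph (1 consonant phoneme) (phonemes so far: 1)
  'v' -> consonant phoneme (phonemes so far: 2)
  'u' -> vowel phoneme (phonemes so far: 3)
  'o' -> vowel phoneme (phonemes so far: 4)
  'r' -> consonant phoneme (phonemes so far: 5)
  'th' -> digraph (1 consonant phoneme) (phonemes so far: 6)
Total phonemes: 6

6


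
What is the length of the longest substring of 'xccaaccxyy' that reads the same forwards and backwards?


Scanning 'xccaaccxyy' for palindromic substrings.
Substring at positions 0-7: 'xccaaccx'.
Check: reverse('xccaaccx') = 'xccaaccx' -> palindrome confirmed.
Neighbouring characters ('-' / 'y') break symmetry, so it cannot extend further.
No longer palindromic substring exists; longest length = 8

8


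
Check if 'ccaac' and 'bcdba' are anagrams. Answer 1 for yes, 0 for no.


Sort characters of 'ccaac': 'aaccc'
Sort characters of 'bcdba': 'abbcd'
Sorted forms differ -> they are NOT anagrams
Result: 0

0


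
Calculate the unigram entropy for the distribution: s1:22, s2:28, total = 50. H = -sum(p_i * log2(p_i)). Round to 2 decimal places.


Computing entropy H = -sum(p_i * log2(p_i)):
  s1: p = 22/50 = 0.4400, -p*log2(p) = 0.5211
  s2: p = 28/50 = 0.5600, -p*log2(p) = 0.4684
H = sum of terms = 0.9895
Rounded to 2 decimals: 0.99

0.99


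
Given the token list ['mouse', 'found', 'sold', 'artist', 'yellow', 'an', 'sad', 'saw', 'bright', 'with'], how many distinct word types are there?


Listing all tokens and tracking unique types:
  Token 1: 'mouse' -> NEW (unique so far: 1)
  Token 2: 'found' -> NEW (unique so far: 2)
  Token 3: 'sold' -> NEW (unique so far: 3)
  Token 4: 'artist' -> NEW (unique so far: 4)
  Token 5: 'yellow' -> NEW (unique so far: 5)
  Token 6: 'an' -> NEW (unique so far: 6)
  Token 7: 'sad' -> NEW (unique so far: 7)
  Token 8: 'saw' -> NEW (unique so far: 8)
  Token 9: 'bright' -> NEW (unique so far: 9)
  Token 10: 'with' -> NEW (unique so far: 10)
Unique types: ('an', 'artist', 'bright', 'found', 'mouse', 'sad', 'saw', 'sold', 'with', 'yellow')
Vocabulary size: 10

10


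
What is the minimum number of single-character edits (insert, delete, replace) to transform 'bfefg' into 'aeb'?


Building DP table for s1='bfefg' (len 5) and s2='aeb' (len 3):
       a  e  b
    0  1  2  3
  b 1  1  2  2
  f 2  2  2  3
  e 3  3  2  3
  f 4  4  3  3
  g 5  5  4  4
Edit distance = dp[5][3] = 4

4


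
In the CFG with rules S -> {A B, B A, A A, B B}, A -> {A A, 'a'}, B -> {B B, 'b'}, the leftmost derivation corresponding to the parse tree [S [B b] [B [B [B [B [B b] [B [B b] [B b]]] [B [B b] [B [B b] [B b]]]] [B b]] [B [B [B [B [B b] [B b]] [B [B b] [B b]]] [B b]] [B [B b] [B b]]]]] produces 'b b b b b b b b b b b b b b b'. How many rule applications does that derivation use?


Every bracketed nonterminal node [X ...] in the tree is produced by exactly one rule application.
Reading the tree off as a leftmost derivation:
  Step 1: S  =>  B B   (applied S -> B B)
  Step 2: B B  =>  b B   (applied B -> b)
  Step 3: b B  =>  b B B   (applied B -> B B)
  Step 4: b B B  =>  b B B B   (applied B -> B B)
  Step 5: b B B B  =>  b B B B B   (applied B -> B B)
  Step 6: b B B B B  =>  b B B B B B   (applied B -> B B)
  Step 7: b B B B B B  =>  b b B B B B   (applied B -> b)
  Step 8: b b B B B B  =>  b b B B B B B   (applied B -> B B)
  Step 9: b b B B B B B  =>  b b b B B B B   (applied B -> b)
  Step 10: b b b B B B B  =>  b b b b B B B   (applied B -> b)
  Step 11: b b b b B B B  =>  b b b b B B B B   (applied B -> B B)
  Step 12: b b b b B B B B  =>  b b b b b B B B   (applied B -> b)
  Step 13: b b b b b B B B  =>  b b b b b B B B B   (applied B -> B B)
  Step 14: b b b b b B B B B  =>  b b b b b b B B B   (applied B -> b)
  Step 15: b b b b b b B B B  =>  b b b b b b b B B   (applied B -> b)
  Step 16: b b b b b b b B B  =>  b b b b b b b b B   (applied B -> b)
  Step 17: b b b b b b b b B  =>  b b b b b b b b B B   (applied B -> B B)
  Step 18: b b b b b b b b B B  =>  b b b b b b b b B B B   (applied B -> B B)
  Step 19: b b b b b b b b B B B  =>  b b b b b b b b B B B B   (applied B -> B B)
  Step 20: b b b b b b b b B B B B  =>  b b b b b b b b B B B B B   (applied B -> B B)
  Step 21: b b b b b b b b B B B B B  =>  b b b b b b b b b B B B B   (applied B -> b)
  Step 22: b b b b b b b b b B B B B  =>  b b b b b b b b b b B B B   (applied B -> b)
  Step 23: b b b b b b b b b b B B B  =>  b b b b b b b b b b B B B B   (applied B -> B B)
  Step 24: b b b b b b b b b b B B B B  =>  b b b b b b b b b b b B B B   (applied B -> b)
  Step 25: b b b b b b b b b b b B B B  =>  b b b b b b b b b b b b B B   (applied B -> b)
  Step 26: b b b b b b b b b b b b B B  =>  b b b b b b b b b b b b b B   (applied B -> b)
  Step 27: b b b b b b b b b b b b b B  =>  b b b b b b b b b b b b b B B   (applied B -> B B)
  Step 28: b b b b b b b b b b b b b B B  =>  b b b b b b b b b b b b b b B   (applied B -> b)
  Step 29: b b b b b b b b b b b b b b B  =>  b b b b b b b b b b b b b b b   (applied B -> b)
Final yield: b b b b b b b b b b b b b b b
Total rewrite steps: 29

29


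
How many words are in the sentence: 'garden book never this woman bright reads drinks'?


Counting words by splitting on spaces:
  Word 1: 'garden'
  Word 2: 'book'
  Word 3: 'never'
  Word 4: 'this'
  Word 5: 'woman'
  Word 6: 'bright'
  Word 7: 'reads'
  Word 8: 'drinks'
Total words: 8

8


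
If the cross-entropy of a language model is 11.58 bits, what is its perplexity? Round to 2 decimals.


Perplexity formula: PP = 2^H
H = 11.58
PP = 2^11.58
Decompose: 2^11.58 = 2^11 * 2^0.58
2^11 = 2048, 2^0.58 ~ 1.4948492
PP ~ 2048 * 1.4948492 = 3061.4511616
Rounded to 2 decimals: 3061.45

3061.45


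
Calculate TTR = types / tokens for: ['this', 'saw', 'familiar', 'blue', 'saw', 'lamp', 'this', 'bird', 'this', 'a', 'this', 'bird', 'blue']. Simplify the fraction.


Tokens: 13
Unique types: ('a', 'bird', 'blue', 'familiar', 'lamp', 'saw', 'this') = 7
TTR = 7/13
Already in lowest terms.

7/13


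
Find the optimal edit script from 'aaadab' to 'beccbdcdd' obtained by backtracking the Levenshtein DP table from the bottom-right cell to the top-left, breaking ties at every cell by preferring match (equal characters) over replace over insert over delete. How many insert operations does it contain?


Edit distance = 8. Backtracking from cell (6, 9) with preference match > replace > insert > delete,
then listing the resulting alignment 'aaadab' -> 'beccbdcdd' left to right:
  Step 1: insert 'b' [insertion #1]
  Step 2: insert 'e' [insertion #2]
  Step 3: replace a->c
  Step 4: replace a->c
  Step 5: replace a->b
  Step 6: keep 'd'
  Step 7: insert 'c' [insertion #3]
  Step 8: replace a->d
  Step 9: replace b->d
Total insertions: 3

3


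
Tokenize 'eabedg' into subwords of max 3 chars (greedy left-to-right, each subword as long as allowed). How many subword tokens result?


'eabedg' has 6 characters.
Chunking with max size 3:
  Chunk 1: 'eab' (positions 0-2)
  Chunk 2: 'edg' (positions 3-5)
Total chunks: ceil(6 / 3) = 2

2


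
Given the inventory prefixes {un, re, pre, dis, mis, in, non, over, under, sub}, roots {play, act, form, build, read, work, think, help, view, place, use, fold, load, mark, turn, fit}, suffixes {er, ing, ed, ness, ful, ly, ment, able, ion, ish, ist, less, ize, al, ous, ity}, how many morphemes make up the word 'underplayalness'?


Segmenting 'underplayalness' against the inventory:
  'under' -> prefix (morpheme 1)
  'play' -> root (morpheme 2)
  'al' -> suffix (morpheme 3)
  'ness' -> suffix (morpheme 4)
Total morphemes: 4

4


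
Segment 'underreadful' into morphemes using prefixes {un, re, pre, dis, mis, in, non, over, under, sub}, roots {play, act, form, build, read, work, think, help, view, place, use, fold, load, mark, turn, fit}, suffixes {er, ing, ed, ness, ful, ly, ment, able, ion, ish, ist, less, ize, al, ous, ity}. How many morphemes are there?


Segmenting 'underreadful' against the inventory:
  'under' -> prefix (morpheme 1)
  'read' -> root (morpheme 2)
  'ful' -> suffix (morpheme 3)
Total morphemes: 3

3
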